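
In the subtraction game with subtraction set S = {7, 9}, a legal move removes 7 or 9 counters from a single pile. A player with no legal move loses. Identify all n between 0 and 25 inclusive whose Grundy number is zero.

0, 1, 2, 3, 4, 5, 6, 16, 17, 18, 19, 20, 21, 22

n :  0  1  2  3  4  5  6  7  8  9 10 11 12 13 14 15 16 17 18 19 20 21 22 23 24 25
G :  0  0  0  0  0  0  0  1  1  1  1  1  1  1  2  2  0  0  0  0  0  0  0  1  1  1
P-positions are exactly the n with G(n) = 0.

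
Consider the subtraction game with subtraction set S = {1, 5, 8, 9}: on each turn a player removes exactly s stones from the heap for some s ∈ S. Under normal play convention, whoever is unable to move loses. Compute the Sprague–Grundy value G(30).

n :  0  1  2  3  4  5  6  7  8  9 10 11 12 13 14 15 16 17 18 19 20 21 22 23 24 25 26 27 28 29 30
G :  0  1  0  1  0  1  0  1  2  3  2  3  2  3  2  3  0  1  0  1  0  1  0  1  2  3  2  3  2  3  2

2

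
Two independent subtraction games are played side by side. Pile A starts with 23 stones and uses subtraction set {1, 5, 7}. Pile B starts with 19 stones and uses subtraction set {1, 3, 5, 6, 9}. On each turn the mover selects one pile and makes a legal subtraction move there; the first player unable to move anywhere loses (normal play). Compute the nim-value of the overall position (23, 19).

Pile A, S = {1, 5, 7}:
G(0) = 0
G(1) = mex{0} = 1
G(2) = mex{1} = 0
G(3) = mex{0} = 1
G(4) = mex{1} = 0
G(5) = mex{0,0} = 1
G(6) = mex{1,1} = 0
G(7) = mex{0,0,0} = 1
G(8) = mex{1,1,1} = 0
G(9) = mex{0,0,0} = 1
G(10) = mex{1,1,1} = 0
G(11) = mex{0,0,0} = 1
G(12) = mex{1,1,1} = 0
G(13) = mex{0,0,0} = 1
G(14) = mex{1,1,1} = 0
G(15) = mex{0,0,0} = 1
G(16) = mex{1,1,1} = 0
G(17) = mex{0,0,0} = 1
G(18) = mex{1,1,1} = 0
G(19) = mex{0,0,0} = 1
G(20) = mex{1,1,1} = 0
G(21) = mex{0,0,0} = 1
G(22) = mex{1,1,1} = 0
G(23) = mex{0,0,0} = 1
G_A(23) = 1.
Pile B, S = {1, 3, 5, 6, 9}:
G(0) = 0
G(1) = mex{0} = 1
G(2) = mex{1} = 0
G(3) = mex{0,0} = 1
G(4) = mex{1,1} = 0
G(5) = mex{0,0,0} = 1
G(6) = mex{1,1,1,0} = 2
G(7) = mex{2,0,0,1} = 3
G(8) = mex{3,1,1,0} = 2
G(9) = mex{2,2,0,1,0} = 3
G(10) = mex{3,3,1,0,1} = 2
G(11) = mex{2,2,2,1,0} = 3
G(12) = mex{3,3,3,2,1} = 0
G(13) = mex{0,2,2,3,0} = 1
G(14) = mex{1,3,3,2,1} = 0
G(15) = mex{0,0,2,3,2} = 1
G(16) = mex{1,1,3,2,3} = 0
G(17) = mex{0,0,0,3,2} = 1
G(18) = mex{1,1,1,0,3} = 2
G(19) = mex{2,0,0,1,2} = 3
G_B(19) = 3.
Combined Grundy value = 1 ⊕ 3 = 2.

2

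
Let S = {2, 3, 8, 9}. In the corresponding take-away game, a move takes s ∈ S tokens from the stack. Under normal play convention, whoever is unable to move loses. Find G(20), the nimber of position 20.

G(0) = 0
G(1) = mex{} = 0
G(2) = mex{0} = 1
G(3) = mex{0,0} = 1
G(4) = mex{1,0} = 2
G(5) = mex{1,1} = 0
G(6) = mex{2,1} = 0
G(7) = mex{0,2} = 1
G(8) = mex{0,0,0} = 1
G(9) = mex{1,0,0,0} = 2
G(10) = mex{1,1,1,0} = 2
G(11) = mex{2,1,1,1} = 0
G(12) = mex{2,2,2,1} = 0
G(13) = mex{0,2,0,2} = 1
G(14) = mex{0,0,0,0} = 1
G(15) = mex{1,0,1,0} = 2
G(16) = mex{1,1,1,1} = 0
G(17) = mex{2,1,2,1} = 0
G(18) = mex{0,2,2,2} = 1
G(19) = mex{0,0,0,2} = 1
G(20) = mex{1,0,0,0} = 2

2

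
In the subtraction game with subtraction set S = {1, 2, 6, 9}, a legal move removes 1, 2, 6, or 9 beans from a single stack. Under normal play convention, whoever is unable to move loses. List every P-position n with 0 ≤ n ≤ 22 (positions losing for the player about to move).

n :  0  1  2  3  4  5  6  7  8  9 10 11 12 13 14 15 16 17 18 19 20 21 22
G :  0  1  2  0  1  2  3  0  1  2  0  1  2  3  0  1  2  0  1  2  3  0  1
P-positions are exactly the n with G(n) = 0.

0, 3, 7, 10, 14, 17, 21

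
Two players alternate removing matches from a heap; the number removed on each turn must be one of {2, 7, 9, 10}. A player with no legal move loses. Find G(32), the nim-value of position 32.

n :  0  1  2  3  4  5  6  7  8  9 10 11 12 13 14 15 16 17 18 19 20 21 22 23 24 25 26 27 28 29 30 31 32
G :  0  0  1  1  0  0  1  1  2  2  3  3  2  2  3  3  0  0  1  1  0  0  1  1  2  2  3  3  2  2  3  3  0

0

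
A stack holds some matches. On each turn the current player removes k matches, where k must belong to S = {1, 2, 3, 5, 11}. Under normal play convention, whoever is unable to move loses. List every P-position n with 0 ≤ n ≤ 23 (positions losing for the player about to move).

G(0) = 0
G(1) = mex{0} = 1
G(2) = mex{1,0} = 2
G(3) = mex{2,1,0} = 3
G(4) = mex{3,2,1} = 0
G(5) = mex{0,3,2,0} = 1
G(6) = mex{1,0,3,1} = 2
G(7) = mex{2,1,0,2} = 3
G(8) = mex{3,2,1,3} = 0
G(9) = mex{0,3,2,0} = 1
G(10) = mex{1,0,3,1} = 2
G(11) = mex{2,1,0,2,0} = 3
G(12) = mex{3,2,1,3,1} = 0
G(13) = mex{0,3,2,0,2} = 1
G(14) = mex{1,0,3,1,3} = 2
G(15) = mex{2,1,0,2,0} = 3
G(16) = mex{3,2,1,3,1} = 0
G(17) = mex{0,3,2,0,2} = 1
G(18) = mex{1,0,3,1,3} = 2
G(19) = mex{2,1,0,2,0} = 3
G(20) = mex{3,2,1,3,1} = 0
G(21) = mex{0,3,2,0,2} = 1
G(22) = mex{1,0,3,1,3} = 2
G(23) = mex{2,1,0,2,0} = 3
P-positions are exactly the n with G(n) = 0.

0, 4, 8, 12, 16, 20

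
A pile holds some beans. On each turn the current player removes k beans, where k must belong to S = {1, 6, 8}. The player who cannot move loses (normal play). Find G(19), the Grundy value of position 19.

n :  0  1  2  3  4  5  6  7  8  9 10 11 12 13 14 15 16 17 18 19
G :  0  1  0  1  0  1  2  0  1  0  1  0  1  2  0  1  0  1  0  1

1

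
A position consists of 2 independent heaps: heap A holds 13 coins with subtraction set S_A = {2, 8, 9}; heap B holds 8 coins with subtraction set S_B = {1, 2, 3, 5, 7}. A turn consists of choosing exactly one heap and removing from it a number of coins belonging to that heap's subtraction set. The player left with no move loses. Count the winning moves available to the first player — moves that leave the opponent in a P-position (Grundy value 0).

5

Heap A, S = {2, 8, 9}:
G(0) = 0
G(1) = mex{} = 0
G(2) = mex{0} = 1
G(3) = mex{0} = 1
G(4) = mex{1} = 0
G(5) = mex{1} = 0
G(6) = mex{0} = 1
G(7) = mex{0} = 1
G(8) = mex{1,0} = 2
G(9) = mex{1,0,0} = 2
G(10) = mex{2,1,0} = 3
G(11) = mex{2,1,1} = 0
G(12) = mex{3,0,1} = 2
G(13) = mex{0,0,0} = 1
G_A(13) = 1.
Heap B, S = {1, 2, 3, 5, 7}:
G(0) = 0
G(1) = mex{0} = 1
G(2) = mex{1,0} = 2
G(3) = mex{2,1,0} = 3
G(4) = mex{3,2,1} = 0
G(5) = mex{0,3,2,0} = 1
G(6) = mex{1,0,3,1} = 2
G(7) = mex{2,1,0,2,0} = 3
G(8) = mex{3,2,1,3,1} = 0
G_B(8) = 0.
Combined Grundy value = 1 ⊕ 0 = 1.
A winning move leaves total XOR = 0, i.e. changes one component's Grundy value g to g ⊕ X where X is the current total.
Heap A: need g' = 1⊕1 = 0. Options: 13−2→G=0, 13−8→G=0, 13−9→G=0. Hits: 3.
Heap B: need g' = 0⊕1 = 1. Options: 8−1→G=3, 8−2→G=2, 8−3→G=1, 8−5→G=3, 8−7→G=1. Hits: 2.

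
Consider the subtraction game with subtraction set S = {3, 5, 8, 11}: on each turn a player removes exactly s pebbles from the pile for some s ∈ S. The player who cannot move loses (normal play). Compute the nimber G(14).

0

n :  0  1  2  3  4  5  6  7  8  9 10 11 12 13 14
G :  0  0  0  1  1  1  2  2  2  3  3  3  4  4  0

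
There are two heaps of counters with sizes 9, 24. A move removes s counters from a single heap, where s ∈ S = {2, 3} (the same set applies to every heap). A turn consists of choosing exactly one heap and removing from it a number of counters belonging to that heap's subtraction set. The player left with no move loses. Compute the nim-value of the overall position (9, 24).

All heaps use S = {2, 3}:
n :  0  1  2  3  4  5  6  7  8  9 10 11 12 13 14 15 16 17 18 19 20 21 22 23 24
G :  0  0  1  1  2  0  0  1  1  2  0  0  1  1  2  0  0  1  1  2  0  0  1  1  2
Heap A: G(9) = 2.
Heap B: G(24) = 2.
Combined Grundy value = 2 ⊕ 2 = 0.

0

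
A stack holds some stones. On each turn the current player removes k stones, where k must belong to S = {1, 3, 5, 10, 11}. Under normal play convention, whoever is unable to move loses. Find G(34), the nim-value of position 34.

2

G(0) = 0
G(1) = mex{0} = 1
G(2) = mex{1} = 0
G(3) = mex{0,0} = 1
G(4) = mex{1,1} = 0
G(5) = mex{0,0,0} = 1
G(6) = mex{1,1,1} = 0
G(7) = mex{0,0,0} = 1
G(8) = mex{1,1,1} = 0
G(9) = mex{0,0,0} = 1
G(10) = mex{1,1,1,0} = 2
G(11) = mex{2,0,0,1,0} = 3
G(12) = mex{3,1,1,0,1} = 2
G(13) = mex{2,2,0,1,0} = 3
G(14) = mex{3,3,1,0,1} = 2
G(15) = mex{2,2,2,1,0} = 3
G(16) = mex{3,3,3,0,1} = 2
G(17) = mex{2,2,2,1,0} = 3
G(18) = mex{3,3,3,0,1} = 2
G(19) = mex{2,2,2,1,0} = 3
G(20) = mex{3,3,3,2,1} = 0
G(21) = mex{0,2,2,3,2} = 1
G(22) = mex{1,3,3,2,3} = 0
G(23) = mex{0,0,2,3,2} = 1
G(24) = mex{1,1,3,2,3} = 0
G(25) = mex{0,0,0,3,2} = 1
G(26) = mex{1,1,1,2,3} = 0
G(27) = mex{0,0,0,3,2} = 1
G(28) = mex{1,1,1,2,3} = 0
G(29) = mex{0,0,0,3,2} = 1
G(30) = mex{1,1,1,0,3} = 2
G(31) = mex{2,0,0,1,0} = 3
G(32) = mex{3,1,1,0,1} = 2
G(33) = mex{2,2,0,1,0} = 3
G(34) = mex{3,3,1,0,1} = 2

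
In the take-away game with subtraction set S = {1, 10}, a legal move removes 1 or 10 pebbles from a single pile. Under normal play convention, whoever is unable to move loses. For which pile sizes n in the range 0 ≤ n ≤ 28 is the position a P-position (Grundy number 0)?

G(0) = 0
G(1) = mex{0} = 1
G(2) = mex{1} = 0
G(3) = mex{0} = 1
G(4) = mex{1} = 0
G(5) = mex{0} = 1
G(6) = mex{1} = 0
G(7) = mex{0} = 1
G(8) = mex{1} = 0
G(9) = mex{0} = 1
G(10) = mex{1,0} = 2
G(11) = mex{2,1} = 0
G(12) = mex{0,0} = 1
G(13) = mex{1,1} = 0
G(14) = mex{0,0} = 1
G(15) = mex{1,1} = 0
G(16) = mex{0,0} = 1
G(17) = mex{1,1} = 0
G(18) = mex{0,0} = 1
G(19) = mex{1,1} = 0
G(20) = mex{0,2} = 1
G(21) = mex{1,0} = 2
G(22) = mex{2,1} = 0
G(23) = mex{0,0} = 1
G(24) = mex{1,1} = 0
G(25) = mex{0,0} = 1
G(26) = mex{1,1} = 0
G(27) = mex{0,0} = 1
G(28) = mex{1,1} = 0
P-positions are exactly the n with G(n) = 0.

0, 2, 4, 6, 8, 11, 13, 15, 17, 19, 22, 24, 26, 28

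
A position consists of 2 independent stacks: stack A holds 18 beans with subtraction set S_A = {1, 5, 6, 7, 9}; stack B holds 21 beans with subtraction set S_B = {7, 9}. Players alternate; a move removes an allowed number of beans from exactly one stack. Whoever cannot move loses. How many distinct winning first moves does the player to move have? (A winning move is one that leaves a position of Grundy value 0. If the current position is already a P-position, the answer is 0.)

2

Stack A, S = {1, 5, 6, 7, 9}:
G(0) = 0
G(1) = mex{0} = 1
G(2) = mex{1} = 0
G(3) = mex{0} = 1
G(4) = mex{1} = 0
G(5) = mex{0,0} = 1
G(6) = mex{1,1,0} = 2
G(7) = mex{2,0,1,0} = 3
G(8) = mex{3,1,0,1} = 2
G(9) = mex{2,0,1,0,0} = 3
G(10) = mex{3,1,0,1,1} = 2
G(11) = mex{2,2,1,0,0} = 3
G(12) = mex{3,3,2,1,1} = 0
G(13) = mex{0,2,3,2,0} = 1
G(14) = mex{1,3,2,3,1} = 0
G(15) = mex{0,2,3,2,2} = 1
G(16) = mex{1,3,2,3,3} = 0
G(17) = mex{0,0,3,2,2} = 1
G(18) = mex{1,1,0,3,3} = 2
G_A(18) = 2.
Stack B, S = {7, 9}:
n :  0  1  2  3  4  5  6  7  8  9 10 11 12 13 14 15 16 17 18 19 20 21
G :  0  0  0  0  0  0  0  1  1  1  1  1  1  1  2  2  0  0  0  0  0  0
G_B(21) = 0.
Combined Grundy value = 2 ⊕ 0 = 2.
A winning move leaves total XOR = 0, i.e. changes one component's Grundy value g to g ⊕ X where X is the current total.
Stack A: need g' = 2⊕2 = 0. Options: 18−1→G=1, 18−5→G=1, 18−6→G=0, 18−7→G=3, 18−9→G=3. Hits: 1.
Stack B: need g' = 0⊕2 = 2. Options: 21−7→G=2, 21−9→G=1. Hits: 1.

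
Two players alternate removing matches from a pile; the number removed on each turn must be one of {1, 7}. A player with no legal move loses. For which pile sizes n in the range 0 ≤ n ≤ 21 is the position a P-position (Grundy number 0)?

0, 2, 4, 6, 8, 10, 12, 14, 16, 18, 20

n :  0  1  2  3  4  5  6  7  8  9 10 11 12 13 14 15 16 17 18 19 20 21
G :  0  1  0  1  0  1  0  1  0  1  0  1  0  1  0  1  0  1  0  1  0  1
P-positions are exactly the n with G(n) = 0.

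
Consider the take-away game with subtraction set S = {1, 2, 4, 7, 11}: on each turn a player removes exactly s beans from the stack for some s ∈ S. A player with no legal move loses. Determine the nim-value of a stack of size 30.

n :  0  1  2  3  4  5  6  7  8  9 10 11 12 13 14 15 16 17 18 19 20 21 22 23 24 25 26 27 28 29 30
G :  0  1  2  0  1  2  0  1  2  0  1  2  0  1  2  0  1  2  0  1  2  0  1  2  0  1  2  0  1  2  0

0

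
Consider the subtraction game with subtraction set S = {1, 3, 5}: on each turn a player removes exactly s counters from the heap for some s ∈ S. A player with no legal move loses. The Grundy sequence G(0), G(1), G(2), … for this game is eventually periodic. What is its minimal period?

n :  0  1  2  3  4  5  6  7  8  9 10 11 12 13 14
G :  0  1  0  1  0  1  0  1  0  1  0  1  0  1  0
G(n+2) = G(n) holds for n = 0,…,4 (a full window of length max(S) = 5), so the sequence is purely periodic with period 2.

2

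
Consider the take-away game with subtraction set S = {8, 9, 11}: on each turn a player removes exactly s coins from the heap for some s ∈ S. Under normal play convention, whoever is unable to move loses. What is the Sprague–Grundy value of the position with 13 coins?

1

G(0) = 0
G(1) = mex{} = 0
G(2) = mex{} = 0
G(3) = mex{} = 0
G(4) = mex{} = 0
G(5) = mex{} = 0
G(6) = mex{} = 0
G(7) = mex{} = 0
G(8) = mex{0} = 1
G(9) = mex{0,0} = 1
G(10) = mex{0,0} = 1
G(11) = mex{0,0,0} = 1
G(12) = mex{0,0,0} = 1
G(13) = mex{0,0,0} = 1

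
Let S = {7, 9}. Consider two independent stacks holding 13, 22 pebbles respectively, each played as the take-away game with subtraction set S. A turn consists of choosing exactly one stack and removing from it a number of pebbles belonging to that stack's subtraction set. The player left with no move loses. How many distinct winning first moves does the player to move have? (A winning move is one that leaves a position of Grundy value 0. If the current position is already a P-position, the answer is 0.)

3

All stacks use S = {7, 9}:
G(0) = 0
G(1) = mex{} = 0
G(2) = mex{} = 0
G(3) = mex{} = 0
G(4) = mex{} = 0
G(5) = mex{} = 0
G(6) = mex{} = 0
G(7) = mex{0} = 1
G(8) = mex{0} = 1
G(9) = mex{0,0} = 1
G(10) = mex{0,0} = 1
G(11) = mex{0,0} = 1
G(12) = mex{0,0} = 1
G(13) = mex{0,0} = 1
G(14) = mex{1,0} = 2
G(15) = mex{1,0} = 2
G(16) = mex{1,1} = 0
G(17) = mex{1,1} = 0
G(18) = mex{1,1} = 0
G(19) = mex{1,1} = 0
G(20) = mex{1,1} = 0
G(21) = mex{2,1} = 0
G(22) = mex{2,1} = 0
Stack A: G(13) = 1.
Stack B: G(22) = 0.
Combined Grundy value = 1 ⊕ 0 = 1.
A winning move leaves total XOR = 0, i.e. changes one component's Grundy value g to g ⊕ X where X is the current total.
Stack A: need g' = 1⊕1 = 0. Options: 13−7→G=0, 13−9→G=0. Hits: 2.
Stack B: need g' = 0⊕1 = 1. Options: 22−7→G=2, 22−9→G=1. Hits: 1.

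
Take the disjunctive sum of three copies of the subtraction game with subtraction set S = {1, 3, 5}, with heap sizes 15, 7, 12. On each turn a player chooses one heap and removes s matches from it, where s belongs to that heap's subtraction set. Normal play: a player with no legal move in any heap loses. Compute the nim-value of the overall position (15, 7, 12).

All heaps use S = {1, 3, 5}:
n :  0  1  2  3  4  5  6  7  8  9 10 11 12 13 14 15
G :  0  1  0  1  0  1  0  1  0  1  0  1  0  1  0  1
Heap A: G(15) = 1.
Heap B: G(7) = 1.
Heap C: G(12) = 0.
Combined Grundy value = 1 ⊕ 1 ⊕ 0 = 0.

0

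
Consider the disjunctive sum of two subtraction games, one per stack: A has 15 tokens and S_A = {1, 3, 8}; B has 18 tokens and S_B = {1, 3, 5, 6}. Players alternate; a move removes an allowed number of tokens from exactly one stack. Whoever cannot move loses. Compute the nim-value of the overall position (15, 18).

3

Stack A, S = {1, 3, 8}:
G(0) = 0
G(1) = mex{0} = 1
G(2) = mex{1} = 0
G(3) = mex{0,0} = 1
G(4) = mex{1,1} = 0
G(5) = mex{0,0} = 1
G(6) = mex{1,1} = 0
G(7) = mex{0,0} = 1
G(8) = mex{1,1,0} = 2
G(9) = mex{2,0,1} = 3
G(10) = mex{3,1,0} = 2
G(11) = mex{2,2,1} = 0
G(12) = mex{0,3,0} = 1
G(13) = mex{1,2,1} = 0
G(14) = mex{0,0,0} = 1
G(15) = mex{1,1,1} = 0
G_A(15) = 0.
Stack B, S = {1, 3, 5, 6}:
n :  0  1  2  3  4  5  6  7  8  9 10 11 12 13 14 15 16 17 18
G :  0  1  0  1  0  1  2  3  2  3  2  0  1  0  1  0  1  2  3
G_B(18) = 3.
Combined Grundy value = 0 ⊕ 3 = 3.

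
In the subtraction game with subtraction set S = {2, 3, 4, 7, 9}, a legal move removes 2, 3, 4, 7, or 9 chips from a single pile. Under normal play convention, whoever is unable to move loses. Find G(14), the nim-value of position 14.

1

n :  0  1  2  3  4  5  6  7  8  9 10 11 12 13 14
G :  0  0  1  1  2  2  0  3  1  4  2  0  0  1  1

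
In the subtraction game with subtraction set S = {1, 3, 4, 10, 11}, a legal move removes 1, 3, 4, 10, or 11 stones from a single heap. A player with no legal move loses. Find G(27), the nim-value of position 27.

G(0) = 0
G(1) = mex{0} = 1
G(2) = mex{1} = 0
G(3) = mex{0,0} = 1
G(4) = mex{1,1,0} = 2
G(5) = mex{2,0,1} = 3
G(6) = mex{3,1,0} = 2
G(7) = mex{2,2,1} = 0
G(8) = mex{0,3,2} = 1
G(9) = mex{1,2,3} = 0
G(10) = mex{0,0,2,0} = 1
G(11) = mex{1,1,0,1,0} = 2
G(12) = mex{2,0,1,0,1} = 3
G(13) = mex{3,1,0,1,0} = 2
G(14) = mex{2,2,1,2,1} = 0
G(15) = mex{0,3,2,3,2} = 1
G(16) = mex{1,2,3,2,3} = 0
G(17) = mex{0,0,2,0,2} = 1
G(18) = mex{1,1,0,1,0} = 2
G(19) = mex{2,0,1,0,1} = 3
G(20) = mex{3,1,0,1,0} = 2
G(21) = mex{2,2,1,2,1} = 0
G(22) = mex{0,3,2,3,2} = 1
G(23) = mex{1,2,3,2,3} = 0
G(24) = mex{0,0,2,0,2} = 1
G(25) = mex{1,1,0,1,0} = 2
G(26) = mex{2,0,1,0,1} = 3
G(27) = mex{3,1,0,1,0} = 2

2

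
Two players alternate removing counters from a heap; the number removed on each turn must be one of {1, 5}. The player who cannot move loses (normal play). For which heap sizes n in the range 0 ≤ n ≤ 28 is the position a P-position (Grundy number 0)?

0, 2, 4, 6, 8, 10, 12, 14, 16, 18, 20, 22, 24, 26, 28

n :  0  1  2  3  4  5  6  7  8  9 10 11 12 13 14 15 16 17 18 19 20 21 22 23 24 25 26 27 28
G :  0  1  0  1  0  1  0  1  0  1  0  1  0  1  0  1  0  1  0  1  0  1  0  1  0  1  0  1  0
P-positions are exactly the n with G(n) = 0.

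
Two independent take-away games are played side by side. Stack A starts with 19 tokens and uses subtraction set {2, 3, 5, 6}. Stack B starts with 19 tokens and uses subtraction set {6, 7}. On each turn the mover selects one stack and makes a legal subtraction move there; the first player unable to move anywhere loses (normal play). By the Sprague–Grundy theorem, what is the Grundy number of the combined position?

0

Stack A, S = {2, 3, 5, 6}:
n :  0  1  2  3  4  5  6  7  8  9 10 11 12 13 14 15 16 17 18 19
G :  0  0  1  1  2  2  3  3  0  0  1  1  2  2  3  3  0  0  1  1
G_A(19) = 1.
Stack B, S = {6, 7}:
G(0) = 0
G(1) = mex{} = 0
G(2) = mex{} = 0
G(3) = mex{} = 0
G(4) = mex{} = 0
G(5) = mex{} = 0
G(6) = mex{0} = 1
G(7) = mex{0,0} = 1
G(8) = mex{0,0} = 1
G(9) = mex{0,0} = 1
G(10) = mex{0,0} = 1
G(11) = mex{0,0} = 1
G(12) = mex{1,0} = 2
G(13) = mex{1,1} = 0
G(14) = mex{1,1} = 0
G(15) = mex{1,1} = 0
G(16) = mex{1,1} = 0
G(17) = mex{1,1} = 0
G(18) = mex{2,1} = 0
G(19) = mex{0,2} = 1
G_B(19) = 1.
Combined Grundy value = 1 ⊕ 1 = 0.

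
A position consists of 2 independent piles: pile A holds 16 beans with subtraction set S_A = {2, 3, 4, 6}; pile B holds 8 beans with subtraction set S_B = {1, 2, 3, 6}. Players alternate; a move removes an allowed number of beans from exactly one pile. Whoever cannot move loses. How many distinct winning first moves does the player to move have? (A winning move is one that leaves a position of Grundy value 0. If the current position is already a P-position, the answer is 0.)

Pile A, S = {2, 3, 4, 6}:
G(0) = 0
G(1) = mex{} = 0
G(2) = mex{0} = 1
G(3) = mex{0,0} = 1
G(4) = mex{1,0,0} = 2
G(5) = mex{1,1,0} = 2
G(6) = mex{2,1,1,0} = 3
G(7) = mex{2,2,1,0} = 3
G(8) = mex{3,2,2,1} = 0
G(9) = mex{3,3,2,1} = 0
G(10) = mex{0,3,3,2} = 1
G(11) = mex{0,0,3,2} = 1
G(12) = mex{1,0,0,3} = 2
G(13) = mex{1,1,0,3} = 2
G(14) = mex{2,1,1,0} = 3
G(15) = mex{2,2,1,0} = 3
G(16) = mex{3,2,2,1} = 0
G_A(16) = 0.
Pile B, S = {1, 2, 3, 6}:
n : 0 1 2 3 4 5 6 7 8
G : 0 1 2 3 0 1 2 3 0
G_B(8) = 0.
Combined Grundy value = 0 ⊕ 0 = 0.
A winning move leaves total XOR = 0, i.e. changes one component's Grundy value g to g ⊕ X where X is the current total.
Pile A: target g' = 0⊕0 = 0, but every legal move changes the Grundy value (mex property), so 0 moves.
Pile B: target g' = 0⊕0 = 0, but every legal move changes the Grundy value (mex property), so 0 moves.

0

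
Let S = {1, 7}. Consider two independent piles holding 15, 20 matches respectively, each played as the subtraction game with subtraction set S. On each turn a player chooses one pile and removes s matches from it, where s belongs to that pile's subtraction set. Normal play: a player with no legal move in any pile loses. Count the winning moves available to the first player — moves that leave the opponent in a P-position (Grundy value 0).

4

All piles use S = {1, 7}:
G(0) = 0
G(1) = mex{0} = 1
G(2) = mex{1} = 0
G(3) = mex{0} = 1
G(4) = mex{1} = 0
G(5) = mex{0} = 1
G(6) = mex{1} = 0
G(7) = mex{0,0} = 1
G(8) = mex{1,1} = 0
G(9) = mex{0,0} = 1
G(10) = mex{1,1} = 0
G(11) = mex{0,0} = 1
G(12) = mex{1,1} = 0
G(13) = mex{0,0} = 1
G(14) = mex{1,1} = 0
G(15) = mex{0,0} = 1
G(16) = mex{1,1} = 0
G(17) = mex{0,0} = 1
G(18) = mex{1,1} = 0
G(19) = mex{0,0} = 1
G(20) = mex{1,1} = 0
Pile A: G(15) = 1.
Pile B: G(20) = 0.
Combined Grundy value = 1 ⊕ 0 = 1.
A winning move leaves total XOR = 0, i.e. changes one component's Grundy value g to g ⊕ X where X is the current total.
Pile A: need g' = 1⊕1 = 0. Options: 15−1→G=0, 15−7→G=0. Hits: 2.
Pile B: need g' = 0⊕1 = 1. Options: 20−1→G=1, 20−7→G=1. Hits: 2.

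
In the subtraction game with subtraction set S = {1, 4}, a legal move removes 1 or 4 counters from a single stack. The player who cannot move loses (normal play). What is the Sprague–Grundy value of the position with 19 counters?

G(0) = 0
G(1) = mex{0} = 1
G(2) = mex{1} = 0
G(3) = mex{0} = 1
G(4) = mex{1,0} = 2
G(5) = mex{2,1} = 0
G(6) = mex{0,0} = 1
G(7) = mex{1,1} = 0
G(8) = mex{0,2} = 1
G(9) = mex{1,0} = 2
G(10) = mex{2,1} = 0
G(11) = mex{0,0} = 1
G(12) = mex{1,1} = 0
G(13) = mex{0,2} = 1
G(14) = mex{1,0} = 2
G(15) = mex{2,1} = 0
G(16) = mex{0,0} = 1
G(17) = mex{1,1} = 0
G(18) = mex{0,2} = 1
G(19) = mex{1,0} = 2

2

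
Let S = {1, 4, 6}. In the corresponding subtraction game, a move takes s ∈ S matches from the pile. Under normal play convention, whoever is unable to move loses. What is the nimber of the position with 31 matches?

n :  0  1  2  3  4  5  6  7  8  9 10 11 12 13 14 15 16 17 18 19 20 21 22 23 24 25 26 27 28 29 30 31
G :  0  1  0  1  2  0  1  0  1  2  0  1  0  1  2  0  1  0  1  2  0  1  0  1  2  0  1  0  1  2  0  1

1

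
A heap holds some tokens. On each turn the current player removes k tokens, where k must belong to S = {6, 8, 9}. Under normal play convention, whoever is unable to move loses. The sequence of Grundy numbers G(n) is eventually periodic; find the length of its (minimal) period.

15

G(0) = 0
G(1) = mex{} = 0
G(2) = mex{} = 0
G(3) = mex{} = 0
G(4) = mex{} = 0
G(5) = mex{} = 0
G(6) = mex{0} = 1
G(7) = mex{0} = 1
G(8) = mex{0,0} = 1
G(9) = mex{0,0,0} = 1
G(10) = mex{0,0,0} = 1
G(11) = mex{0,0,0} = 1
G(12) = mex{1,0,0} = 2
G(13) = mex{1,0,0} = 2
G(14) = mex{1,1,0} = 2
G(15) = mex{1,1,1} = 0
G(16) = mex{1,1,1} = 0
G(17) = mex{1,1,1} = 0
G(18) = mex{2,1,1} = 0
G(19) = mex{2,1,1} = 0
G(20) = mex{2,2,1} = 0
G(21) = mex{0,2,2} = 1
G(22) = mex{0,2,2} = 1
G(23) = mex{0,0,2} = 1
G(24) = mex{0,0,0} = 1
G(25) = mex{0,0,0} = 1
G(26) = mex{0,0,0} = 1
G(27) = mex{1,0,0} = 2
G(28) = mex{1,0,0} = 2
G(29) = mex{1,1,0} = 2
G(30) = mex{1,1,1} = 0
G(31) = mex{1,1,1} = 0
G(n+15) = G(n) holds for n = 0,…,8 (a full window of length max(S) = 9), so the sequence is purely periodic with period 15.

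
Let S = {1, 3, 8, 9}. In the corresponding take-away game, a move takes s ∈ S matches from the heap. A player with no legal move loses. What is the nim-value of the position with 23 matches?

1

G(0) = 0
G(1) = mex{0} = 1
G(2) = mex{1} = 0
G(3) = mex{0,0} = 1
G(4) = mex{1,1} = 0
G(5) = mex{0,0} = 1
G(6) = mex{1,1} = 0
G(7) = mex{0,0} = 1
G(8) = mex{1,1,0} = 2
G(9) = mex{2,0,1,0} = 3
G(10) = mex{3,1,0,1} = 2
G(11) = mex{2,2,1,0} = 3
G(12) = mex{3,3,0,1} = 2
G(13) = mex{2,2,1,0} = 3
G(14) = mex{3,3,0,1} = 2
G(15) = mex{2,2,1,0} = 3
G(16) = mex{3,3,2,1} = 0
G(17) = mex{0,2,3,2} = 1
G(18) = mex{1,3,2,3} = 0
G(19) = mex{0,0,3,2} = 1
G(20) = mex{1,1,2,3} = 0
G(21) = mex{0,0,3,2} = 1
G(22) = mex{1,1,2,3} = 0
G(23) = mex{0,0,3,2} = 1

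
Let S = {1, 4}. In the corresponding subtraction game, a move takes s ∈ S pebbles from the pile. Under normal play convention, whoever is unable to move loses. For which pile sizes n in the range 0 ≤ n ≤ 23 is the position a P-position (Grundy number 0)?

G(0) = 0
G(1) = mex{0} = 1
G(2) = mex{1} = 0
G(3) = mex{0} = 1
G(4) = mex{1,0} = 2
G(5) = mex{2,1} = 0
G(6) = mex{0,0} = 1
G(7) = mex{1,1} = 0
G(8) = mex{0,2} = 1
G(9) = mex{1,0} = 2
G(10) = mex{2,1} = 0
G(11) = mex{0,0} = 1
G(12) = mex{1,1} = 0
G(13) = mex{0,2} = 1
G(14) = mex{1,0} = 2
G(15) = mex{2,1} = 0
G(16) = mex{0,0} = 1
G(17) = mex{1,1} = 0
G(18) = mex{0,2} = 1
G(19) = mex{1,0} = 2
G(20) = mex{2,1} = 0
G(21) = mex{0,0} = 1
G(22) = mex{1,1} = 0
G(23) = mex{0,2} = 1
P-positions are exactly the n with G(n) = 0.

0, 2, 5, 7, 10, 12, 15, 17, 20, 22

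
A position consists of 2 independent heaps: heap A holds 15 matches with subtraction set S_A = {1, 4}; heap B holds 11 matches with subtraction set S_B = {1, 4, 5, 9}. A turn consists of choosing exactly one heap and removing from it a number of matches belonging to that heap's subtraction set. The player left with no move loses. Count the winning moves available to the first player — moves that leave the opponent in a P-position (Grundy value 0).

Heap A, S = {1, 4}:
n :  0  1  2  3  4  5  6  7  8  9 10 11 12 13 14 15
G :  0  1  0  1  2  0  1  0  1  2  0  1  0  1  2  0
G_A(15) = 0.
Heap B, S = {1, 4, 5, 9}:
n :  0  1  2  3  4  5  6  7  8  9 10 11
G :  0  1  0  1  2  3  2  3  0  1  0  1
G_B(11) = 1.
Combined Grundy value = 0 ⊕ 1 = 1.
A winning move leaves total XOR = 0, i.e. changes one component's Grundy value g to g ⊕ X where X is the current total.
Heap A: need g' = 0⊕1 = 1. Options: 15−1→G=2, 15−4→G=1. Hits: 1.
Heap B: need g' = 1⊕1 = 0. Options: 11−1→G=0, 11−4→G=3, 11−5→G=2, 11−9→G=0. Hits: 2.

3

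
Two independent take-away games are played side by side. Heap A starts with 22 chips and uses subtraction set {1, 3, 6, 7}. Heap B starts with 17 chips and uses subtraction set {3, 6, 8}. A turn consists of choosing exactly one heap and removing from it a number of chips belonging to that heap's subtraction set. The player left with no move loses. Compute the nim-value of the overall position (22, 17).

Heap A, S = {1, 3, 6, 7}:
G(0) = 0
G(1) = mex{0} = 1
G(2) = mex{1} = 0
G(3) = mex{0,0} = 1
G(4) = mex{1,1} = 0
G(5) = mex{0,0} = 1
G(6) = mex{1,1,0} = 2
G(7) = mex{2,0,1,0} = 3
G(8) = mex{3,1,0,1} = 2
G(9) = mex{2,2,1,0} = 3
G(10) = mex{3,3,0,1} = 2
G(11) = mex{2,2,1,0} = 3
G(12) = mex{3,3,2,1} = 0
G(13) = mex{0,2,3,2} = 1
G(14) = mex{1,3,2,3} = 0
G(15) = mex{0,0,3,2} = 1
G(16) = mex{1,1,2,3} = 0
G(17) = mex{0,0,3,2} = 1
G(18) = mex{1,1,0,3} = 2
G(19) = mex{2,0,1,0} = 3
G(20) = mex{3,1,0,1} = 2
G(21) = mex{2,2,1,0} = 3
G(22) = mex{3,3,0,1} = 2
G_A(22) = 2.
Heap B, S = {3, 6, 8}:
G(0) = 0
G(1) = mex{} = 0
G(2) = mex{} = 0
G(3) = mex{0} = 1
G(4) = mex{0} = 1
G(5) = mex{0} = 1
G(6) = mex{1,0} = 2
G(7) = mex{1,0} = 2
G(8) = mex{1,0,0} = 2
G(9) = mex{2,1,0} = 3
G(10) = mex{2,1,0} = 3
G(11) = mex{2,1,1} = 0
G(12) = mex{3,2,1} = 0
G(13) = mex{3,2,1} = 0
G(14) = mex{0,2,2} = 1
G(15) = mex{0,3,2} = 1
G(16) = mex{0,3,2} = 1
G(17) = mex{1,0,3} = 2
G_B(17) = 2.
Combined Grundy value = 2 ⊕ 2 = 0.

0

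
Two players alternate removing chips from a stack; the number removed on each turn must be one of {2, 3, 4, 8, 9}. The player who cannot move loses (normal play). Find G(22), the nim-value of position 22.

n :  0  1  2  3  4  5  6  7  8  9 10 11 12 13 14 15 16 17 18 19 20 21 22
G :  0  0  1  1  2  2  0  0  1  1  2  2  0  0  1  1  2  2  0  0  1  1  2

2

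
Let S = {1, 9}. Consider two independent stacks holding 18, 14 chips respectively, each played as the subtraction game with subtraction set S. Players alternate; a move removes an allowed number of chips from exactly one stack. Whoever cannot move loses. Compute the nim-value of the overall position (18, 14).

All stacks use S = {1, 9}:
n :  0  1  2  3  4  5  6  7  8  9 10 11 12 13 14 15 16 17 18
G :  0  1  0  1  0  1  0  1  0  1  0  1  0  1  0  1  0  1  0
Stack A: G(18) = 0.
Stack B: G(14) = 0.
Combined Grundy value = 0 ⊕ 0 = 0.

0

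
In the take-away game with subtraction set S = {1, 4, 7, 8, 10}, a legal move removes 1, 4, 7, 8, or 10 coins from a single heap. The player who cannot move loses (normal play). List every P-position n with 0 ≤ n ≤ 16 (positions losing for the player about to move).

G(0) = 0
G(1) = mex{0} = 1
G(2) = mex{1} = 0
G(3) = mex{0} = 1
G(4) = mex{1,0} = 2
G(5) = mex{2,1} = 0
G(6) = mex{0,0} = 1
G(7) = mex{1,1,0} = 2
G(8) = mex{2,2,1,0} = 3
G(9) = mex{3,0,0,1} = 2
G(10) = mex{2,1,1,0,0} = 3
G(11) = mex{3,2,2,1,1} = 0
G(12) = mex{0,3,0,2,0} = 1
G(13) = mex{1,2,1,0,1} = 3
G(14) = mex{3,3,2,1,2} = 0
G(15) = mex{0,0,3,2,0} = 1
G(16) = mex{1,1,2,3,1} = 0
P-positions are exactly the n with G(n) = 0.

0, 2, 5, 11, 14, 16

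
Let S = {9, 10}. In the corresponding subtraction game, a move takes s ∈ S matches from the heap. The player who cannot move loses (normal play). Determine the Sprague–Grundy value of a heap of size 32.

G(0) = 0
G(1) = mex{} = 0
G(2) = mex{} = 0
G(3) = mex{} = 0
G(4) = mex{} = 0
G(5) = mex{} = 0
G(6) = mex{} = 0
G(7) = mex{} = 0
G(8) = mex{} = 0
G(9) = mex{0} = 1
G(10) = mex{0,0} = 1
G(11) = mex{0,0} = 1
G(12) = mex{0,0} = 1
G(13) = mex{0,0} = 1
G(14) = mex{0,0} = 1
G(15) = mex{0,0} = 1
G(16) = mex{0,0} = 1
G(17) = mex{0,0} = 1
G(18) = mex{1,0} = 2
G(19) = mex{1,1} = 0
G(20) = mex{1,1} = 0
G(21) = mex{1,1} = 0
G(22) = mex{1,1} = 0
G(23) = mex{1,1} = 0
G(24) = mex{1,1} = 0
G(25) = mex{1,1} = 0
G(26) = mex{1,1} = 0
G(27) = mex{2,1} = 0
G(28) = mex{0,2} = 1
G(29) = mex{0,0} = 1
G(30) = mex{0,0} = 1
G(31) = mex{0,0} = 1
G(32) = mex{0,0} = 1

1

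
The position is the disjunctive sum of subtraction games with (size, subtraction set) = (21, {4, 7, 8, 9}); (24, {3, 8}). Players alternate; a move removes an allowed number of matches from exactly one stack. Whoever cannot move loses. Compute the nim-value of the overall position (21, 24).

Stack A, S = {4, 7, 8, 9}:
G(0) = 0
G(1) = mex{} = 0
G(2) = mex{} = 0
G(3) = mex{} = 0
G(4) = mex{0} = 1
G(5) = mex{0} = 1
G(6) = mex{0} = 1
G(7) = mex{0,0} = 1
G(8) = mex{1,0,0} = 2
G(9) = mex{1,0,0,0} = 2
G(10) = mex{1,0,0,0} = 2
G(11) = mex{1,1,0,0} = 2
G(12) = mex{2,1,1,0} = 3
G(13) = mex{2,1,1,1} = 0
G(14) = mex{2,1,1,1} = 0
G(15) = mex{2,2,1,1} = 0
G(16) = mex{3,2,2,1} = 0
G(17) = mex{0,2,2,2} = 1
G(18) = mex{0,2,2,2} = 1
G(19) = mex{0,3,2,2} = 1
G(20) = mex{0,0,3,2} = 1
G(21) = mex{1,0,0,3} = 2
G_A(21) = 2.
Stack B, S = {3, 8}:
G(0) = 0
G(1) = mex{} = 0
G(2) = mex{} = 0
G(3) = mex{0} = 1
G(4) = mex{0} = 1
G(5) = mex{0} = 1
G(6) = mex{1} = 0
G(7) = mex{1} = 0
G(8) = mex{1,0} = 2
G(9) = mex{0,0} = 1
G(10) = mex{0,0} = 1
G(11) = mex{2,1} = 0
G(12) = mex{1,1} = 0
G(13) = mex{1,1} = 0
G(14) = mex{0,0} = 1
G(15) = mex{0,0} = 1
G(16) = mex{0,2} = 1
G(17) = mex{1,1} = 0
G(18) = mex{1,1} = 0
G(19) = mex{1,0} = 2
G(20) = mex{0,0} = 1
G(21) = mex{0,0} = 1
G(22) = mex{2,1} = 0
G(23) = mex{1,1} = 0
G(24) = mex{1,1} = 0
G_B(24) = 0.
Combined Grundy value = 2 ⊕ 0 = 2.

2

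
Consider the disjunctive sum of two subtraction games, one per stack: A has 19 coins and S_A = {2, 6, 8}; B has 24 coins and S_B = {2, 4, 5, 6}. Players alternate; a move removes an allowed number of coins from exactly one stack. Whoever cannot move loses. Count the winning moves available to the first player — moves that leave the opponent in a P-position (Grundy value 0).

Stack A, S = {2, 6, 8}:
G(0) = 0
G(1) = mex{} = 0
G(2) = mex{0} = 1
G(3) = mex{0} = 1
G(4) = mex{1} = 0
G(5) = mex{1} = 0
G(6) = mex{0,0} = 1
G(7) = mex{0,0} = 1
G(8) = mex{1,1,0} = 2
G(9) = mex{1,1,0} = 2
G(10) = mex{2,0,1} = 3
G(11) = mex{2,0,1} = 3
G(12) = mex{3,1,0} = 2
G(13) = mex{3,1,0} = 2
G(14) = mex{2,2,1} = 0
G(15) = mex{2,2,1} = 0
G(16) = mex{0,3,2} = 1
G(17) = mex{0,3,2} = 1
G(18) = mex{1,2,3} = 0
G(19) = mex{1,2,3} = 0
G_A(19) = 0.
Stack B, S = {2, 4, 5, 6}:
G(0) = 0
G(1) = mex{} = 0
G(2) = mex{0} = 1
G(3) = mex{0} = 1
G(4) = mex{1,0} = 2
G(5) = mex{1,0,0} = 2
G(6) = mex{2,1,0,0} = 3
G(7) = mex{2,1,1,0} = 3
G(8) = mex{3,2,1,1} = 0
G(9) = mex{3,2,2,1} = 0
G(10) = mex{0,3,2,2} = 1
G(11) = mex{0,3,3,2} = 1
G(12) = mex{1,0,3,3} = 2
G(13) = mex{1,0,0,3} = 2
G(14) = mex{2,1,0,0} = 3
G(15) = mex{2,1,1,0} = 3
G(16) = mex{3,2,1,1} = 0
G(17) = mex{3,2,2,1} = 0
G(18) = mex{0,3,2,2} = 1
G(19) = mex{0,3,3,2} = 1
G(20) = mex{1,0,3,3} = 2
G(21) = mex{1,0,0,3} = 2
G(22) = mex{2,1,0,0} = 3
G(23) = mex{2,1,1,0} = 3
G(24) = mex{3,2,1,1} = 0
G_B(24) = 0.
Combined Grundy value = 0 ⊕ 0 = 0.
A winning move leaves total XOR = 0, i.e. changes one component's Grundy value g to g ⊕ X where X is the current total.
Stack A: target g' = 0⊕0 = 0, but every legal move changes the Grundy value (mex property), so 0 moves.
Stack B: target g' = 0⊕0 = 0, but every legal move changes the Grundy value (mex property), so 0 moves.

0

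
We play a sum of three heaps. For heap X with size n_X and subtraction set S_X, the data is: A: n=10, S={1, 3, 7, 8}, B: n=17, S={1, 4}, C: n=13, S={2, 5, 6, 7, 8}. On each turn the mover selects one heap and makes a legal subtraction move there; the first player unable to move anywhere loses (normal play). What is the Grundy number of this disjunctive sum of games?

Heap A, S = {1, 3, 7, 8}:
G(0) = 0
G(1) = mex{0} = 1
G(2) = mex{1} = 0
G(3) = mex{0,0} = 1
G(4) = mex{1,1} = 0
G(5) = mex{0,0} = 1
G(6) = mex{1,1} = 0
G(7) = mex{0,0,0} = 1
G(8) = mex{1,1,1,0} = 2
G(9) = mex{2,0,0,1} = 3
G(10) = mex{3,1,1,0} = 2
G_A(10) = 2.
Heap B, S = {1, 4}:
G(0) = 0
G(1) = mex{0} = 1
G(2) = mex{1} = 0
G(3) = mex{0} = 1
G(4) = mex{1,0} = 2
G(5) = mex{2,1} = 0
G(6) = mex{0,0} = 1
G(7) = mex{1,1} = 0
G(8) = mex{0,2} = 1
G(9) = mex{1,0} = 2
G(10) = mex{2,1} = 0
G(11) = mex{0,0} = 1
G(12) = mex{1,1} = 0
G(13) = mex{0,2} = 1
G(14) = mex{1,0} = 2
G(15) = mex{2,1} = 0
G(16) = mex{0,0} = 1
G(17) = mex{1,1} = 0
G_B(17) = 0.
Heap C, S = {2, 5, 6, 7, 8}:
n :  0  1  2  3  4  5  6  7  8  9 10 11 12 13
G :  0  0  1  1  0  2  1  3  2  2  3  3  4  0
G_C(13) = 0.
Combined Grundy value = 2 ⊕ 0 ⊕ 0 = 2.

2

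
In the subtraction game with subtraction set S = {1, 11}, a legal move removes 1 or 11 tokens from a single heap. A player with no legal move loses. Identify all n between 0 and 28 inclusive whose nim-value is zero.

G(0) = 0
G(1) = mex{0} = 1
G(2) = mex{1} = 0
G(3) = mex{0} = 1
G(4) = mex{1} = 0
G(5) = mex{0} = 1
G(6) = mex{1} = 0
G(7) = mex{0} = 1
G(8) = mex{1} = 0
G(9) = mex{0} = 1
G(10) = mex{1} = 0
G(11) = mex{0,0} = 1
G(12) = mex{1,1} = 0
G(13) = mex{0,0} = 1
G(14) = mex{1,1} = 0
G(15) = mex{0,0} = 1
G(16) = mex{1,1} = 0
G(17) = mex{0,0} = 1
G(18) = mex{1,1} = 0
G(19) = mex{0,0} = 1
G(20) = mex{1,1} = 0
G(21) = mex{0,0} = 1
G(22) = mex{1,1} = 0
G(23) = mex{0,0} = 1
G(24) = mex{1,1} = 0
G(25) = mex{0,0} = 1
G(26) = mex{1,1} = 0
G(27) = mex{0,0} = 1
G(28) = mex{1,1} = 0
P-positions are exactly the n with G(n) = 0.

0, 2, 4, 6, 8, 10, 12, 14, 16, 18, 20, 22, 24, 26, 28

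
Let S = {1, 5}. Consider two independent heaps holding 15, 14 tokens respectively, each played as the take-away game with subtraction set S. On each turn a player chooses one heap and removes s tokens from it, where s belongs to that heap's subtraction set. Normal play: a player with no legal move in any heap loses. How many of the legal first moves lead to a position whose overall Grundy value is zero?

4

All heaps use S = {1, 5}:
G(0) = 0
G(1) = mex{0} = 1
G(2) = mex{1} = 0
G(3) = mex{0} = 1
G(4) = mex{1} = 0
G(5) = mex{0,0} = 1
G(6) = mex{1,1} = 0
G(7) = mex{0,0} = 1
G(8) = mex{1,1} = 0
G(9) = mex{0,0} = 1
G(10) = mex{1,1} = 0
G(11) = mex{0,0} = 1
G(12) = mex{1,1} = 0
G(13) = mex{0,0} = 1
G(14) = mex{1,1} = 0
G(15) = mex{0,0} = 1
Heap A: G(15) = 1.
Heap B: G(14) = 0.
Combined Grundy value = 1 ⊕ 0 = 1.
A winning move leaves total XOR = 0, i.e. changes one component's Grundy value g to g ⊕ X where X is the current total.
Heap A: need g' = 1⊕1 = 0. Options: 15−1→G=0, 15−5→G=0. Hits: 2.
Heap B: need g' = 0⊕1 = 1. Options: 14−1→G=1, 14−5→G=1. Hits: 2.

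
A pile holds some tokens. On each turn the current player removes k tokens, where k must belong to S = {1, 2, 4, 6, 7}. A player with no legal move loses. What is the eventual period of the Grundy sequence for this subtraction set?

n :  0  1  2  3  4  5  6  7  8  9 10 11 12 13 14 15 16 17
G :  0  1  2  0  1  2  3  4  0  1  2  0  1  2  3  4  0  1
G(n+8) = G(n) holds for n = 0,…,6 (a full window of length max(S) = 7), so the sequence is purely periodic with period 8.

8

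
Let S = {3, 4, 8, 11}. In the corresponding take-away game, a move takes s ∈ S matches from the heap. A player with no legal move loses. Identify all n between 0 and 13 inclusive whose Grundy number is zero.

0, 1, 2, 7

n :  0  1  2  3  4  5  6  7  8  9 10 11 12 13
G :  0  0  0  1  1  1  2  0  2  3  1  3  4  2
P-positions are exactly the n with G(n) = 0.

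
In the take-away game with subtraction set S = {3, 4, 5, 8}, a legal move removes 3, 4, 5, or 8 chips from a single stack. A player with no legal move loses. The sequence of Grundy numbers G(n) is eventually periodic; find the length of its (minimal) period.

11

n :  0  1  2  3  4  5  6  7  8  9 10 11 12 13 14 15 16 17 18 19 20 21 22 23
G :  0  0  0  1  1  1  2  2  2  3  3  0  0  0  1  1  1  2  2  2  3  3  0  0
G(n+11) = G(n) holds for n = 0,…,7 (a full window of length max(S) = 8), so the sequence is purely periodic with period 11.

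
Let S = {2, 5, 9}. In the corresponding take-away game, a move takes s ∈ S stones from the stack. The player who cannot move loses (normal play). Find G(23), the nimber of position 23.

1

n :  0  1  2  3  4  5  6  7  8  9 10 11 12 13 14 15 16 17 18 19 20 21 22 23
G :  0  0  1  1  0  2  1  0  0  1  1  0  2  1  0  0  1  1  0  2  1  0  0  1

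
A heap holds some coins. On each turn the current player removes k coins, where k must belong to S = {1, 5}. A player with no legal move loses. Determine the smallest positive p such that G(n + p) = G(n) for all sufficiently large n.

G(0) = 0
G(1) = mex{0} = 1
G(2) = mex{1} = 0
G(3) = mex{0} = 1
G(4) = mex{1} = 0
G(5) = mex{0,0} = 1
G(6) = mex{1,1} = 0
G(7) = mex{0,0} = 1
G(8) = mex{1,1} = 0
G(9) = mex{0,0} = 1
G(10) = mex{1,1} = 0
G(11) = mex{0,0} = 1
G(12) = mex{1,1} = 0
G(13) = mex{0,0} = 1
G(14) = mex{1,1} = 0
G(n+2) = G(n) holds for n = 0,…,4 (a full window of length max(S) = 5), so the sequence is purely periodic with period 2.

2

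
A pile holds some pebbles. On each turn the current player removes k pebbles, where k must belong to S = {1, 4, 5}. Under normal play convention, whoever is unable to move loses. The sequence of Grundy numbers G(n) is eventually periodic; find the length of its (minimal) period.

8

n :  0  1  2  3  4  5  6  7  8  9 10 11 12 13 14 15 16 17
G :  0  1  0  1  2  3  2  3  0  1  0  1  2  3  2  3  0  1
G(n+8) = G(n) holds for n = 0,…,4 (a full window of length max(S) = 5), so the sequence is purely periodic with period 8.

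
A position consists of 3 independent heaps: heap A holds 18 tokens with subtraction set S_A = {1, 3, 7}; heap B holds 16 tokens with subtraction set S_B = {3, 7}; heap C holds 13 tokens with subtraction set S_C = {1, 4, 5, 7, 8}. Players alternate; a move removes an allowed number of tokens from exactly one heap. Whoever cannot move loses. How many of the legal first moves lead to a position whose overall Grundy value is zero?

Heap A, S = {1, 3, 7}:
n :  0  1  2  3  4  5  6  7  8  9 10 11 12 13 14 15 16 17 18
G :  0  1  0  1  0  1  0  1  0  1  0  1  0  1  0  1  0  1  0
G_A(18) = 0.
Heap B, S = {3, 7}:
G(0) = 0
G(1) = mex{} = 0
G(2) = mex{} = 0
G(3) = mex{0} = 1
G(4) = mex{0} = 1
G(5) = mex{0} = 1
G(6) = mex{1} = 0
G(7) = mex{1,0} = 2
G(8) = mex{1,0} = 2
G(9) = mex{0,0} = 1
G(10) = mex{2,1} = 0
G(11) = mex{2,1} = 0
G(12) = mex{1,1} = 0
G(13) = mex{0,0} = 1
G(14) = mex{0,2} = 1
G(15) = mex{0,2} = 1
G(16) = mex{1,1} = 0
G_B(16) = 0.
Heap C, S = {1, 4, 5, 7, 8}:
n :  0  1  2  3  4  5  6  7  8  9 10 11 12 13
G :  0  1  0  1  2  3  2  3  4  5  4  0  1  0
G_C(13) = 0.
Combined Grundy value = 0 ⊕ 0 ⊕ 0 = 0.
A winning move leaves total XOR = 0, i.e. changes one component's Grundy value g to g ⊕ X where X is the current total.
Heap A: target g' = 0⊕0 = 0, but every legal move changes the Grundy value (mex property), so 0 moves.
Heap B: target g' = 0⊕0 = 0, but every legal move changes the Grundy value (mex property), so 0 moves.
Heap C: target g' = 0⊕0 = 0, but every legal move changes the Grundy value (mex property), so 0 moves.

0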